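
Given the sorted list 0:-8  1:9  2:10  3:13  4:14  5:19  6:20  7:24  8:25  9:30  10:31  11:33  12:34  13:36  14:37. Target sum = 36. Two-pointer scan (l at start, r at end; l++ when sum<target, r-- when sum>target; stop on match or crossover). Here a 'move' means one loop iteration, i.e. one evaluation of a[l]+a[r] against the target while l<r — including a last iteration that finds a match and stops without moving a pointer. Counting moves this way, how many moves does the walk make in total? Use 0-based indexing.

14 moves

[0,14] -8+37=29 <36 → l++
[1,14] 9+37=46 >36 → r--
[1,13] 9+36=45 >36 → r--
[1,12] 9+34=43 >36 → r--
[1,11] 9+33=42 >36 → r--
[1,10] 9+31=40 >36 → r--
[1,9] 9+30=39 >36 → r--
[1,8] 9+25=34 <36 → l++
[2,8] 10+25=35 <36 → l++
[3,8] 13+25=38 >36 → r--
[3,7] 13+24=37 >36 → r--
[3,6] 13+20=33 <36 → l++
[4,6] 14+20=34 <36 → l++
[5,6] 19+20=39 >36 → r--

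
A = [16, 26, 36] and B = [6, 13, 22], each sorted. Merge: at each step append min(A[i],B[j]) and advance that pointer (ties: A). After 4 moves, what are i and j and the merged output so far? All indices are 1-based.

i=1 j=1: A[i]=16>B[j]=6 take 6, j++
i=1 j=2: A[i]=16>B[j]=13 take 13, j++
i=1 j=3: A[i]=16<=B[j]=22 take 16, i++
i=2 j=3: A[i]=26>B[j]=22 take 22, j++

i=2, j=4, merged so far=[6, 13, 16, 22]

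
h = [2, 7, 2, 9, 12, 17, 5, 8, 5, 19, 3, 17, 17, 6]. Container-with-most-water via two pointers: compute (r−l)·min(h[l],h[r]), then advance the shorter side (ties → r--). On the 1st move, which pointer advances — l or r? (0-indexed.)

[0,13] min(2,6)*13=26 best=26 * → l++

l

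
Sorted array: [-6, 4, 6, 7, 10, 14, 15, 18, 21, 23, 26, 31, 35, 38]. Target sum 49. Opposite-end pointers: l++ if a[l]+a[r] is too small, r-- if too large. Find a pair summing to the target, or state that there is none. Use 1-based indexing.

(14, 35)

[1,14] -6+38=32 <49 → l++
[2,14] 4+38=42 <49 → l++
[3,14] 6+38=44 <49 → l++
[4,14] 7+38=45 <49 → l++
[5,14] 10+38=48 <49 → l++
[6,14] 14+38=52 >49 → r--
[6,13] 14+35=49 → found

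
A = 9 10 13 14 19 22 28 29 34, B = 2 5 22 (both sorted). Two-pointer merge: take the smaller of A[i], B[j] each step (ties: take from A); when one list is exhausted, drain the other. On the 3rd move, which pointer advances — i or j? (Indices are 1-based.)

i

i=1 j=1: A[i]=9>B[j]=2 take 2, j++
i=1 j=2: A[i]=9>B[j]=5 take 5, j++
i=1 j=3: A[i]=9<=B[j]=22 take 9, i++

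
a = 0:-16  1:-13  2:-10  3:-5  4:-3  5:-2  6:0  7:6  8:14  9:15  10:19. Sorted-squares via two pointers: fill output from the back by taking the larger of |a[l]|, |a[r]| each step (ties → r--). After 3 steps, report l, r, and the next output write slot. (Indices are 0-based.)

[0,10] |-16|<=|19| out[10]=361 → r--
[0,9] |-16|>|15| out[9]=256 → l++
[1,9] |-13|<=|15| out[8]=225 → r--

l=1, r=8, next write slot=7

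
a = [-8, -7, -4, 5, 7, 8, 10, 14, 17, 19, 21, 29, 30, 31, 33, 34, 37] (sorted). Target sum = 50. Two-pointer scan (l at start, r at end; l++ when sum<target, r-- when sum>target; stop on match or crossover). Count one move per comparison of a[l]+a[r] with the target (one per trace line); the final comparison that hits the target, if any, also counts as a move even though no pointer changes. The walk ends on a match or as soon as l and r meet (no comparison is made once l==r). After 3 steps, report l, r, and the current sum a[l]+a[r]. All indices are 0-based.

l=3, r=16, sum=42

l=0 r=16: -8+37=29 <50, l++
l=1 r=16: -7+37=30 <50, l++
l=2 r=16: -4+37=33 <50, l++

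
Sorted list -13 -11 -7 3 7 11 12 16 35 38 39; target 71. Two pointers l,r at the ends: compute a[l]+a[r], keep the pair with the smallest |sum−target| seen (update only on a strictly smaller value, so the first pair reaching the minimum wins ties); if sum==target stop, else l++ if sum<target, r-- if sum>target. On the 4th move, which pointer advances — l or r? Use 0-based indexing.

l

l=0 r=10: -13+39=26 d=45 *, l++
l=1 r=10: -11+39=28 d=43 *, l++
l=2 r=10: -7+39=32 d=39 *, l++
l=3 r=10: 3+39=42 d=29 *, l++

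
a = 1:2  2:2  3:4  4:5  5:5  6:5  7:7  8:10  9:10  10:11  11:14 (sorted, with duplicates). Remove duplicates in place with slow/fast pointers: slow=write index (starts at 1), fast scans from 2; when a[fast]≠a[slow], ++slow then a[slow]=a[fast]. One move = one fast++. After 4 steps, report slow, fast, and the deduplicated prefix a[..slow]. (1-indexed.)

slow=3, fast=6, prefix=[2, 4, 5]

slow=1 fast=2: a[fast]=2=a[slow] dup, fast++
slow=1 fast=3: a[fast]=4≠a[slow]=2 write a[2]=4, slow++,fast++
slow=2 fast=4: a[fast]=5≠a[slow]=4 write a[3]=5, slow++,fast++
slow=3 fast=5: a[fast]=5=a[slow] dup, fast++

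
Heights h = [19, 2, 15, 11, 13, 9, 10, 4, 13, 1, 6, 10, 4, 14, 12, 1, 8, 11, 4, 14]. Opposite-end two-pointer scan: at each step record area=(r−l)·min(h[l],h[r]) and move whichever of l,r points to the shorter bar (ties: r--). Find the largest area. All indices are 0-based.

[0,19] min(19,14)*19=266 best=266 * → r--
[0,18] min(19,4)*18=72 best=266 → r--
[0,17] min(19,11)*17=187 best=266 → r--
[0,16] min(19,8)*16=128 best=266 → r--
[0,15] min(19,1)*15=15 best=266 → r--
[0,14] min(19,12)*14=168 best=266 → r--
[0,13] min(19,14)*13=182 best=266 → r--
[0,12] min(19,4)*12=48 best=266 → r--
[0,11] min(19,10)*11=110 best=266 → r--
[0,10] min(19,6)*10=60 best=266 → r--
[0,9] min(19,1)*9=9 best=266 → r--
[0,8] min(19,13)*8=104 best=266 → r--
[0,7] min(19,4)*7=28 best=266 → r--
[0,6] min(19,10)*6=60 best=266 → r--
[0,5] min(19,9)*5=45 best=266 → r--
[0,4] min(19,13)*4=52 best=266 → r--
[0,3] min(19,11)*3=33 best=266 → r--
[0,2] min(19,15)*2=30 best=266 → r--
[0,1] min(19,2)*1=2 best=266 → r--

max area = 266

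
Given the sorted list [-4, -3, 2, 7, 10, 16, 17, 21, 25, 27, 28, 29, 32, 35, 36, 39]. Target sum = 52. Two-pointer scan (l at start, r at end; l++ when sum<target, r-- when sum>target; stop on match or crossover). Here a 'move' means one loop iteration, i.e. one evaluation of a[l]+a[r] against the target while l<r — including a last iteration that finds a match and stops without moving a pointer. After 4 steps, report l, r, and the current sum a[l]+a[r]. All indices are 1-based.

l=5, r=16, sum=49

l=1 r=16: -4+39=35 <52, l++
l=2 r=16: -3+39=36 <52, l++
l=3 r=16: 2+39=41 <52, l++
l=4 r=16: 7+39=46 <52, l++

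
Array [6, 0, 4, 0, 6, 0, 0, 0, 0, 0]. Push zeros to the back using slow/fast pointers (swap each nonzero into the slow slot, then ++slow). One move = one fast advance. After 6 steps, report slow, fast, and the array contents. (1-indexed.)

slow=4, fast=7, a=[6, 4, 6, 0, 0, 0, 0, 0, 0, 0]

slow=1 fast=1: a[fast]=6≠0 swap→a[1]=6, slow++,fast++
slow=2 fast=2: a[fast]=0, fast++
slow=2 fast=3: a[fast]=4≠0 swap→a[2]=4, slow++,fast++
slow=3 fast=4: a[fast]=0, fast++
slow=3 fast=5: a[fast]=6≠0 swap→a[3]=6, slow++,fast++
slow=4 fast=6: a[fast]=0, fast++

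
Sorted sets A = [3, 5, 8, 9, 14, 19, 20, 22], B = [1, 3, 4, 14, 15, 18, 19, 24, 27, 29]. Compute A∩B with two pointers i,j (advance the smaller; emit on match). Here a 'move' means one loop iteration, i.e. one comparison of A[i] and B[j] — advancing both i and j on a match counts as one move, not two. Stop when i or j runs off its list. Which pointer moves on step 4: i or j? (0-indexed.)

[i=0,j=0] 3>1 → j++
[i=0,j=1] 3==3 emit → i++,j++
[i=1,j=2] 5>4 → j++
[i=1,j=3] 5<14 → i++

i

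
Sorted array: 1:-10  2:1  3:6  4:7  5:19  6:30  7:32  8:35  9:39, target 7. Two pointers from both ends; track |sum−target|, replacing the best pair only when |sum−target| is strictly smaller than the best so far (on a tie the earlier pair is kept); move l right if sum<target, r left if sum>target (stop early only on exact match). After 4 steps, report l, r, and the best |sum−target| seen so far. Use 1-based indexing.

[1,9] -10+39=29 d=22 * → r--
[1,8] -10+35=25 d=18 * → r--
[1,7] -10+32=22 d=15 * → r--
[1,6] -10+30=20 d=13 * → r--

l=1, r=5, best |Δ|=13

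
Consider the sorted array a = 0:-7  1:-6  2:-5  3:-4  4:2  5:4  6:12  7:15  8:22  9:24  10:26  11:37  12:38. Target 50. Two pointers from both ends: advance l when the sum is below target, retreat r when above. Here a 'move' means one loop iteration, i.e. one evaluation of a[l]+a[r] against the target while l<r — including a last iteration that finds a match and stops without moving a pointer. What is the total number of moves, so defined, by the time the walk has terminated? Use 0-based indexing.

l=0 r=12: -7+38=31 <50, l++
l=1 r=12: -6+38=32 <50, l++
l=2 r=12: -5+38=33 <50, l++
l=3 r=12: -4+38=34 <50, l++
l=4 r=12: 2+38=40 <50, l++
l=5 r=12: 4+38=42 <50, l++
l=6 r=12: 12+38=50, found

7 moves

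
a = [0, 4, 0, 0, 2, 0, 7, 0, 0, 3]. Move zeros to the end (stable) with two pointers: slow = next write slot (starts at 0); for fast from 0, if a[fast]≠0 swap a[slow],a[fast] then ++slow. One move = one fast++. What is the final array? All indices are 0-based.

slow=0 fast=0: a[fast]=0, fast++
slow=0 fast=1: a[fast]=4≠0 swap→a[0]=4, slow++,fast++
slow=1 fast=2: a[fast]=0, fast++
slow=1 fast=3: a[fast]=0, fast++
slow=1 fast=4: a[fast]=2≠0 swap→a[1]=2, slow++,fast++
slow=2 fast=5: a[fast]=0, fast++
slow=2 fast=6: a[fast]=7≠0 swap→a[2]=7, slow++,fast++
slow=3 fast=7: a[fast]=0, fast++
slow=3 fast=8: a[fast]=0, fast++
slow=3 fast=9: a[fast]=3≠0 swap→a[3]=3, slow++,fast++

[4, 2, 7, 3, 0, 0, 0, 0, 0, 0]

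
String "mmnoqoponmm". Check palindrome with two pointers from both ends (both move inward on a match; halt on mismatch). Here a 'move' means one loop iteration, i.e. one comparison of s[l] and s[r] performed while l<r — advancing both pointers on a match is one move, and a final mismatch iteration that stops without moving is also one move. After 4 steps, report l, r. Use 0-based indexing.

l=0 r=10: 'm'=='m', l++,r--
l=1 r=9: 'm'=='m', l++,r--
l=2 r=8: 'n'=='n', l++,r--
l=3 r=7: 'o'=='o', l++,r--

l=4, r=6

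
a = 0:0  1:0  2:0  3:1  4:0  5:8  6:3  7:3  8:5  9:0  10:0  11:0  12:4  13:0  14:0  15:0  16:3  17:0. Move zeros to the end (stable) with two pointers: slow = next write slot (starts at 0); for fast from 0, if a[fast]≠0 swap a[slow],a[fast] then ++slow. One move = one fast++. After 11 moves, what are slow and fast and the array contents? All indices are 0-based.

(s=0,f=0) a[fast]=0 → fast++
(s=0,f=1) a[fast]=0 → fast++
(s=0,f=2) a[fast]=0 → fast++
(s=0,f=3) a[fast]=1≠0 swap→a[0]=1 → slow++,fast++
(s=1,f=4) a[fast]=0 → fast++
(s=1,f=5) a[fast]=8≠0 swap→a[1]=8 → slow++,fast++
(s=2,f=6) a[fast]=3≠0 swap→a[2]=3 → slow++,fast++
(s=3,f=7) a[fast]=3≠0 swap→a[3]=3 → slow++,fast++
(s=4,f=8) a[fast]=5≠0 swap→a[4]=5 → slow++,fast++
(s=5,f=9) a[fast]=0 → fast++
(s=5,f=10) a[fast]=0 → fast++

slow=5, fast=11, a=[1, 8, 3, 3, 5, 0, 0, 0, 0, 0, 0, 0, 4, 0, 0, 0, 3, 0]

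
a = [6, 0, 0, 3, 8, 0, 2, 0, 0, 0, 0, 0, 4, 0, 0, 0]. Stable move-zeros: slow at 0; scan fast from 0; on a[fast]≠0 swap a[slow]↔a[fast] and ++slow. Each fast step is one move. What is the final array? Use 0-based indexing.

[6, 3, 8, 2, 4, 0, 0, 0, 0, 0, 0, 0, 0, 0, 0, 0]

slow=0 fast=0: a[fast]=6≠0 swap→a[0]=6, slow++,fast++
slow=1 fast=1: a[fast]=0, fast++
slow=1 fast=2: a[fast]=0, fast++
slow=1 fast=3: a[fast]=3≠0 swap→a[1]=3, slow++,fast++
slow=2 fast=4: a[fast]=8≠0 swap→a[2]=8, slow++,fast++
slow=3 fast=5: a[fast]=0, fast++
slow=3 fast=6: a[fast]=2≠0 swap→a[3]=2, slow++,fast++
slow=4 fast=7: a[fast]=0, fast++
slow=4 fast=8: a[fast]=0, fast++
slow=4 fast=9: a[fast]=0, fast++
slow=4 fast=10: a[fast]=0, fast++
slow=4 fast=11: a[fast]=0, fast++
slow=4 fast=12: a[fast]=4≠0 swap→a[4]=4, slow++,fast++
slow=5 fast=13: a[fast]=0, fast++
slow=5 fast=14: a[fast]=0, fast++
slow=5 fast=15: a[fast]=0, fast++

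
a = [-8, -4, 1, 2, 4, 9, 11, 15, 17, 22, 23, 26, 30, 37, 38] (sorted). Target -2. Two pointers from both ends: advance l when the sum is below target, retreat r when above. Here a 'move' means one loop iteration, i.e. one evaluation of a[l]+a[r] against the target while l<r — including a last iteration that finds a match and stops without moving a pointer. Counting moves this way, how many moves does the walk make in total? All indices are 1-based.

l=1 r=15: -8+38=30 >-2, r--
l=1 r=14: -8+37=29 >-2, r--
l=1 r=13: -8+30=22 >-2, r--
l=1 r=12: -8+26=18 >-2, r--
l=1 r=11: -8+23=15 >-2, r--
l=1 r=10: -8+22=14 >-2, r--
l=1 r=9: -8+17=9 >-2, r--
l=1 r=8: -8+15=7 >-2, r--
l=1 r=7: -8+11=3 >-2, r--
l=1 r=6: -8+9=1 >-2, r--
l=1 r=5: -8+4=-4 <-2, l++
l=2 r=5: -4+4=0 >-2, r--
l=2 r=4: -4+2=-2, found

13 moves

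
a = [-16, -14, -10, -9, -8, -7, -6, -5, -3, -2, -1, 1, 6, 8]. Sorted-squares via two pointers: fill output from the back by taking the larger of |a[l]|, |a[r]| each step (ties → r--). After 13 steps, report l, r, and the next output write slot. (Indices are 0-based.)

l=10, r=10, next write slot=0

l=0 r=13: |-16|>|8| out[13]=256, l++
l=1 r=13: |-14|>|8| out[12]=196, l++
l=2 r=13: |-10|>|8| out[11]=100, l++
l=3 r=13: |-9|>|8| out[10]=81, l++
l=4 r=13: |-8|<=|8| out[9]=64, r--
l=4 r=12: |-8|>|6| out[8]=64, l++
l=5 r=12: |-7|>|6| out[7]=49, l++
l=6 r=12: |-6|<=|6| out[6]=36, r--
l=6 r=11: |-6|>|1| out[5]=36, l++
l=7 r=11: |-5|>|1| out[4]=25, l++
l=8 r=11: |-3|>|1| out[3]=9, l++
l=9 r=11: |-2|>|1| out[2]=4, l++
l=10 r=11: |-1|<=|1| out[1]=1, r--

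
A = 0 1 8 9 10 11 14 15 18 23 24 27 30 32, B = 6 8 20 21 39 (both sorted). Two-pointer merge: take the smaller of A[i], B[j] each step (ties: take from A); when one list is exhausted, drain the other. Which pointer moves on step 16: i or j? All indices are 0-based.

[i=0,j=0] A[i]=0<=B[j]=6 take 0 → i++
[i=1,j=0] A[i]=1<=B[j]=6 take 1 → i++
[i=2,j=0] A[i]=8>B[j]=6 take 6 → j++
[i=2,j=1] A[i]=8<=B[j]=8 take 8 → i++
[i=3,j=1] A[i]=9>B[j]=8 take 8 → j++
[i=3,j=2] A[i]=9<=B[j]=20 take 9 → i++
[i=4,j=2] A[i]=10<=B[j]=20 take 10 → i++
[i=5,j=2] A[i]=11<=B[j]=20 take 11 → i++
[i=6,j=2] A[i]=14<=B[j]=20 take 14 → i++
[i=7,j=2] A[i]=15<=B[j]=20 take 15 → i++
[i=8,j=2] A[i]=18<=B[j]=20 take 18 → i++
[i=9,j=2] A[i]=23>B[j]=20 take 20 → j++
[i=9,j=3] A[i]=23>B[j]=21 take 21 → j++
[i=9,j=4] A[i]=23<=B[j]=39 take 23 → i++
[i=10,j=4] A[i]=24<=B[j]=39 take 24 → i++
[i=11,j=4] A[i]=27<=B[j]=39 take 27 → i++

i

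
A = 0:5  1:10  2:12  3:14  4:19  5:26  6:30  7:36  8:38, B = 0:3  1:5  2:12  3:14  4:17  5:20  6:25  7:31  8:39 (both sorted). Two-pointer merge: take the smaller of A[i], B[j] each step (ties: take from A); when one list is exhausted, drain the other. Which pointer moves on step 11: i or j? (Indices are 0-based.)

[i=0,j=0] A[i]=5>B[j]=3 take 3 → j++
[i=0,j=1] A[i]=5<=B[j]=5 take 5 → i++
[i=1,j=1] A[i]=10>B[j]=5 take 5 → j++
[i=1,j=2] A[i]=10<=B[j]=12 take 10 → i++
[i=2,j=2] A[i]=12<=B[j]=12 take 12 → i++
[i=3,j=2] A[i]=14>B[j]=12 take 12 → j++
[i=3,j=3] A[i]=14<=B[j]=14 take 14 → i++
[i=4,j=3] A[i]=19>B[j]=14 take 14 → j++
[i=4,j=4] A[i]=19>B[j]=17 take 17 → j++
[i=4,j=5] A[i]=19<=B[j]=20 take 19 → i++
[i=5,j=5] A[i]=26>B[j]=20 take 20 → j++

j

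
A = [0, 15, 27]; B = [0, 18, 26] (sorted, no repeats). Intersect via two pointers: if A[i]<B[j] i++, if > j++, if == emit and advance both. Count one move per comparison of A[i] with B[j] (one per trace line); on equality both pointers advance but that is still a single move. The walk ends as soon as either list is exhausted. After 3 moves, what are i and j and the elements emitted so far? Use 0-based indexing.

i=0 j=0: 0==0 emit, i++,j++
i=1 j=1: 15<18, i++
i=2 j=1: 27>18, j++

i=2, j=2, emitted=[0]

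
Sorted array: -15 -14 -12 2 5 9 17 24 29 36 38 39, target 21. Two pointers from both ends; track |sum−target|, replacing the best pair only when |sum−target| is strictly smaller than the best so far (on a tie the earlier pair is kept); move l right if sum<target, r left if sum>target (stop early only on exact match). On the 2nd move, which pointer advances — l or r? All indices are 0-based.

r

l=0 r=11: -15+39=24 d=3 *, r--
l=0 r=10: -15+38=23 d=2 *, r--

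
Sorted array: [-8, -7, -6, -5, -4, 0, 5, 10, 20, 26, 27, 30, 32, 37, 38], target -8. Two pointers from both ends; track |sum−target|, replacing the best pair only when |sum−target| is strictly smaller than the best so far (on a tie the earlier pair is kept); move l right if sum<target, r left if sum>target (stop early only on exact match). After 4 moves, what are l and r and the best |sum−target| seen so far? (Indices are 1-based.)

l=1 r=15: -8+38=30 d=38 *, r--
l=1 r=14: -8+37=29 d=37 *, r--
l=1 r=13: -8+32=24 d=32 *, r--
l=1 r=12: -8+30=22 d=30 *, r--

l=1, r=11, best |Δ|=30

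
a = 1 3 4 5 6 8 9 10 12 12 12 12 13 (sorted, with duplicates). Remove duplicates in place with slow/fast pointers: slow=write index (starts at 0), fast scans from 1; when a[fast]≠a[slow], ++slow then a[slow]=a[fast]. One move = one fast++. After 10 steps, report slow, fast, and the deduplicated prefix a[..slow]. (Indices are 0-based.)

(s=0,f=1) a[fast]=3≠a[slow]=1 write a[1]=3 → slow++,fast++
(s=1,f=2) a[fast]=4≠a[slow]=3 write a[2]=4 → slow++,fast++
(s=2,f=3) a[fast]=5≠a[slow]=4 write a[3]=5 → slow++,fast++
(s=3,f=4) a[fast]=6≠a[slow]=5 write a[4]=6 → slow++,fast++
(s=4,f=5) a[fast]=8≠a[slow]=6 write a[5]=8 → slow++,fast++
(s=5,f=6) a[fast]=9≠a[slow]=8 write a[6]=9 → slow++,fast++
(s=6,f=7) a[fast]=10≠a[slow]=9 write a[7]=10 → slow++,fast++
(s=7,f=8) a[fast]=12≠a[slow]=10 write a[8]=12 → slow++,fast++
(s=8,f=9) a[fast]=12=a[slow] dup → fast++
(s=8,f=10) a[fast]=12=a[slow] dup → fast++

slow=8, fast=11, prefix=[1, 3, 4, 5, 6, 8, 9, 10, 12]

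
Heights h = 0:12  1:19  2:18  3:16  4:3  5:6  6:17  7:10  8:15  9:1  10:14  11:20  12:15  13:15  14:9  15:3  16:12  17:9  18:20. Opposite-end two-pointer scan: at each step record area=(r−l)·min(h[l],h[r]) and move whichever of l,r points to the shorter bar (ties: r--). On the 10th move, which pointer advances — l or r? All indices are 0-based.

[0,18] min(12,20)*18=216 best=216 * → l++
[1,18] min(19,20)*17=323 best=323 * → l++
[2,18] min(18,20)*16=288 best=323 → l++
[3,18] min(16,20)*15=240 best=323 → l++
[4,18] min(3,20)*14=42 best=323 → l++
[5,18] min(6,20)*13=78 best=323 → l++
[6,18] min(17,20)*12=204 best=323 → l++
[7,18] min(10,20)*11=110 best=323 → l++
[8,18] min(15,20)*10=150 best=323 → l++
[9,18] min(1,20)*9=9 best=323 → l++

l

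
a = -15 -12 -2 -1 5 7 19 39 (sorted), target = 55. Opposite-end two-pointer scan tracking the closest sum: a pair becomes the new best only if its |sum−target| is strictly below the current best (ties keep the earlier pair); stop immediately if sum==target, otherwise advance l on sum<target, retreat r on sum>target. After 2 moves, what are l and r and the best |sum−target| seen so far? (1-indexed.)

l=1 r=8: -15+39=24 d=31 *, l++
l=2 r=8: -12+39=27 d=28 *, l++

l=3, r=8, best |Δ|=28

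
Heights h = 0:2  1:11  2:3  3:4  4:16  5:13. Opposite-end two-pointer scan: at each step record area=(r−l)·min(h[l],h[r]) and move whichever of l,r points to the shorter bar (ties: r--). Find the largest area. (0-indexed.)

l=0 r=5: min(2,13)*5=10 best=10 *, l++
l=1 r=5: min(11,13)*4=44 best=44 *, l++
l=2 r=5: min(3,13)*3=9 best=44, l++
l=3 r=5: min(4,13)*2=8 best=44, l++
l=4 r=5: min(16,13)*1=13 best=44, r--

max area = 44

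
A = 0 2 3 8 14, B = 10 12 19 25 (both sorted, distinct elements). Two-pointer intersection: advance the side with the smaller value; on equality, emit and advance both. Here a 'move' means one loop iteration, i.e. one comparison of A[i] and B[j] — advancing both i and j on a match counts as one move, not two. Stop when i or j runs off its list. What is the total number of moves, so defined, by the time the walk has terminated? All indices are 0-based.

7 moves

[i=0,j=0] 0<10 → i++
[i=1,j=0] 2<10 → i++
[i=2,j=0] 3<10 → i++
[i=3,j=0] 8<10 → i++
[i=4,j=0] 14>10 → j++
[i=4,j=1] 14>12 → j++
[i=4,j=2] 14<19 → i++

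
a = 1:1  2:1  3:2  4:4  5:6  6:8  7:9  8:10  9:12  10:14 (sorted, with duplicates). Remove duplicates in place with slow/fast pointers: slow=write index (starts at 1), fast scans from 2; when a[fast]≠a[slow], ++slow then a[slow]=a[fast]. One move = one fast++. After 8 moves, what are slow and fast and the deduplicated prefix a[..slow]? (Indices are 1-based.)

slow=1 fast=2: a[fast]=1=a[slow] dup, fast++
slow=1 fast=3: a[fast]=2≠a[slow]=1 write a[2]=2, slow++,fast++
slow=2 fast=4: a[fast]=4≠a[slow]=2 write a[3]=4, slow++,fast++
slow=3 fast=5: a[fast]=6≠a[slow]=4 write a[4]=6, slow++,fast++
slow=4 fast=6: a[fast]=8≠a[slow]=6 write a[5]=8, slow++,fast++
slow=5 fast=7: a[fast]=9≠a[slow]=8 write a[6]=9, slow++,fast++
slow=6 fast=8: a[fast]=10≠a[slow]=9 write a[7]=10, slow++,fast++
slow=7 fast=9: a[fast]=12≠a[slow]=10 write a[8]=12, slow++,fast++

slow=8, fast=10, prefix=[1, 2, 4, 6, 8, 9, 10, 12]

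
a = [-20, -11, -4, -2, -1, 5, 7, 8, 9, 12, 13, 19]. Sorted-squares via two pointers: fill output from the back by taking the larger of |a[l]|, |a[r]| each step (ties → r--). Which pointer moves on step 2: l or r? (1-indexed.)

l=1 r=12: |-20|>|19| out[12]=400, l++
l=2 r=12: |-11|<=|19| out[11]=361, r--

r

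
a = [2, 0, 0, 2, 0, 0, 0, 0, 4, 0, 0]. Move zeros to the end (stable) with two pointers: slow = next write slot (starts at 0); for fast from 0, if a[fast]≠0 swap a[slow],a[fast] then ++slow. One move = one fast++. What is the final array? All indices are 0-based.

(s=0,f=0) a[fast]=2≠0 swap→a[0]=2 → slow++,fast++
(s=1,f=1) a[fast]=0 → fast++
(s=1,f=2) a[fast]=0 → fast++
(s=1,f=3) a[fast]=2≠0 swap→a[1]=2 → slow++,fast++
(s=2,f=4) a[fast]=0 → fast++
(s=2,f=5) a[fast]=0 → fast++
(s=2,f=6) a[fast]=0 → fast++
(s=2,f=7) a[fast]=0 → fast++
(s=2,f=8) a[fast]=4≠0 swap→a[2]=4 → slow++,fast++
(s=3,f=9) a[fast]=0 → fast++
(s=3,f=10) a[fast]=0 → fast++

[2, 2, 4, 0, 0, 0, 0, 0, 0, 0, 0]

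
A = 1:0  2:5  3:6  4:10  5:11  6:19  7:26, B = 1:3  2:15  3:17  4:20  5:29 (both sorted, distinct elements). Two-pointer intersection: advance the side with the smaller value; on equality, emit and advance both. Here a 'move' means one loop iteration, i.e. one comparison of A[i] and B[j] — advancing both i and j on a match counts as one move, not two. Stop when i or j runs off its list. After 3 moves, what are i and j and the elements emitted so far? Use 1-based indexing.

i=1 j=1: 0<3, i++
i=2 j=1: 5>3, j++
i=2 j=2: 5<15, i++

i=3, j=2, emitted=[]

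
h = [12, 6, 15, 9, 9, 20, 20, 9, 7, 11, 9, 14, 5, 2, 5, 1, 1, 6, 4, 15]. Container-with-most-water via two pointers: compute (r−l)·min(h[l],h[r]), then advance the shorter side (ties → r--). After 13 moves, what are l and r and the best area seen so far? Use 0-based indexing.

[0,19] min(12,15)*19=228 best=228 * → l++
[1,19] min(6,15)*18=108 best=228 → l++
[2,19] min(15,15)*17=255 best=255 * → r--
[2,18] min(15,4)*16=64 best=255 → r--
[2,17] min(15,6)*15=90 best=255 → r--
[2,16] min(15,1)*14=14 best=255 → r--
[2,15] min(15,1)*13=13 best=255 → r--
[2,14] min(15,5)*12=60 best=255 → r--
[2,13] min(15,2)*11=22 best=255 → r--
[2,12] min(15,5)*10=50 best=255 → r--
[2,11] min(15,14)*9=126 best=255 → r--
[2,10] min(15,9)*8=72 best=255 → r--
[2,9] min(15,11)*7=77 best=255 → r--

l=2, r=8, best area=255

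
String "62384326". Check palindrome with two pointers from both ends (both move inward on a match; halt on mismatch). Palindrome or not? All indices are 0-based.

l=0 r=7: '6'=='6', l++,r--
l=1 r=6: '2'=='2', l++,r--
l=2 r=5: '3'=='3', l++,r--
l=3 r=4: '8'!='4', stop

not a palindrome (mismatch at 3,4)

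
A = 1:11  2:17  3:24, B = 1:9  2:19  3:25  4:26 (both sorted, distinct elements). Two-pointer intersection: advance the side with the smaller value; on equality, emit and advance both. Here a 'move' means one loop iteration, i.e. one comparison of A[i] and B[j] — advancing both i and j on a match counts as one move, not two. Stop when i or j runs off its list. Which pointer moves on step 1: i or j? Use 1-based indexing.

j

[i=1,j=1] 11>9 → j++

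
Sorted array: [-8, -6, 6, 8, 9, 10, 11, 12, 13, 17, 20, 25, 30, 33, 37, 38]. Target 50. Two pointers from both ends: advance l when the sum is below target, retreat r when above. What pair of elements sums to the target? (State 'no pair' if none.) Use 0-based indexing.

(12, 38)

l=0 r=15: -8+38=30 <50, l++
l=1 r=15: -6+38=32 <50, l++
l=2 r=15: 6+38=44 <50, l++
l=3 r=15: 8+38=46 <50, l++
l=4 r=15: 9+38=47 <50, l++
l=5 r=15: 10+38=48 <50, l++
l=6 r=15: 11+38=49 <50, l++
l=7 r=15: 12+38=50, found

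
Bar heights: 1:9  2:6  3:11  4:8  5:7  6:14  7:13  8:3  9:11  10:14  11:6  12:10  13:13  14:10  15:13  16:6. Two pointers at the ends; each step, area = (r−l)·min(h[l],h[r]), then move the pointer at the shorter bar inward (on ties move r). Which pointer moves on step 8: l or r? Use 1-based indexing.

r

[1,16] min(9,6)*15=90 best=90 * → r--
[1,15] min(9,13)*14=126 best=126 * → l++
[2,15] min(6,13)*13=78 best=126 → l++
[3,15] min(11,13)*12=132 best=132 * → l++
[4,15] min(8,13)*11=88 best=132 → l++
[5,15] min(7,13)*10=70 best=132 → l++
[6,15] min(14,13)*9=117 best=132 → r--
[6,14] min(14,10)*8=80 best=132 → r--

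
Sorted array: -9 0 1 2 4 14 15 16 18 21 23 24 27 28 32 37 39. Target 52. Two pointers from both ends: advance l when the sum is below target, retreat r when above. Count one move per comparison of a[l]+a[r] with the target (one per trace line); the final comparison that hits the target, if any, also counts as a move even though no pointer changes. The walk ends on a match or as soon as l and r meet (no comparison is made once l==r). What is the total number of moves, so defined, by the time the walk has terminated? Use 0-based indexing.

l=0 r=16: -9+39=30 <52, l++
l=1 r=16: 0+39=39 <52, l++
l=2 r=16: 1+39=40 <52, l++
l=3 r=16: 2+39=41 <52, l++
l=4 r=16: 4+39=43 <52, l++
l=5 r=16: 14+39=53 >52, r--
l=5 r=15: 14+37=51 <52, l++
l=6 r=15: 15+37=52, found

8 moves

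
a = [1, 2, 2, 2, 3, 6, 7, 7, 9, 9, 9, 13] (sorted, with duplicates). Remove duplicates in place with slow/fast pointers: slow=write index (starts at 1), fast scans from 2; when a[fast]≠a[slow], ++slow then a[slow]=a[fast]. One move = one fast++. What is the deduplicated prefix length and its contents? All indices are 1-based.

length 7; prefix = [1, 2, 3, 6, 7, 9, 13]

slow=1 fast=2: a[fast]=2≠a[slow]=1 write a[2]=2, slow++,fast++
slow=2 fast=3: a[fast]=2=a[slow] dup, fast++
slow=2 fast=4: a[fast]=2=a[slow] dup, fast++
slow=2 fast=5: a[fast]=3≠a[slow]=2 write a[3]=3, slow++,fast++
slow=3 fast=6: a[fast]=6≠a[slow]=3 write a[4]=6, slow++,fast++
slow=4 fast=7: a[fast]=7≠a[slow]=6 write a[5]=7, slow++,fast++
slow=5 fast=8: a[fast]=7=a[slow] dup, fast++
slow=5 fast=9: a[fast]=9≠a[slow]=7 write a[6]=9, slow++,fast++
slow=6 fast=10: a[fast]=9=a[slow] dup, fast++
slow=6 fast=11: a[fast]=9=a[slow] dup, fast++
slow=6 fast=12: a[fast]=13≠a[slow]=9 write a[7]=13, slow++,fast++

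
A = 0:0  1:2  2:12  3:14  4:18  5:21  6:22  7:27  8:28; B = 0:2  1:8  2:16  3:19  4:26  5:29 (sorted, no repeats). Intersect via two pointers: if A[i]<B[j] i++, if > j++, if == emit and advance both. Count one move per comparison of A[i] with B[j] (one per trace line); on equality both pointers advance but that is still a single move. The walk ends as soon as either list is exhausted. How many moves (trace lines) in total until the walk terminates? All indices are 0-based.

13 moves

[i=0,j=0] 0<2 → i++
[i=1,j=0] 2==2 emit → i++,j++
[i=2,j=1] 12>8 → j++
[i=2,j=2] 12<16 → i++
[i=3,j=2] 14<16 → i++
[i=4,j=2] 18>16 → j++
[i=4,j=3] 18<19 → i++
[i=5,j=3] 21>19 → j++
[i=5,j=4] 21<26 → i++
[i=6,j=4] 22<26 → i++
[i=7,j=4] 27>26 → j++
[i=7,j=5] 27<29 → i++
[i=8,j=5] 28<29 → i++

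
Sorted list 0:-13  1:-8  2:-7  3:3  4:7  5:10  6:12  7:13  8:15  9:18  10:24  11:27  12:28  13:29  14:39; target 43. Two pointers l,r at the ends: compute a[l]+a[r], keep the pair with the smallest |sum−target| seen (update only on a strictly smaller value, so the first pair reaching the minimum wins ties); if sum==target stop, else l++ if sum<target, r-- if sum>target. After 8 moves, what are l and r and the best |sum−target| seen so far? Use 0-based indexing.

[0,14] -13+39=26 d=17 * → l++
[1,14] -8+39=31 d=12 * → l++
[2,14] -7+39=32 d=11 * → l++
[3,14] 3+39=42 d=1 * → l++
[4,14] 7+39=46 d=3 → r--
[4,13] 7+29=36 d=7 → l++
[5,13] 10+29=39 d=4 → l++
[6,13] 12+29=41 d=2 → l++

l=7, r=13, best |Δ|=1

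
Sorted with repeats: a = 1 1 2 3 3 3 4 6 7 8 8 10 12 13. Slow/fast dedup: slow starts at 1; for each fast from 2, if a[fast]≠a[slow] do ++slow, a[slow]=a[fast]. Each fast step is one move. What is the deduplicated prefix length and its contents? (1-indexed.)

(s=1,f=2) a[fast]=1=a[slow] dup → fast++
(s=1,f=3) a[fast]=2≠a[slow]=1 write a[2]=2 → slow++,fast++
(s=2,f=4) a[fast]=3≠a[slow]=2 write a[3]=3 → slow++,fast++
(s=3,f=5) a[fast]=3=a[slow] dup → fast++
(s=3,f=6) a[fast]=3=a[slow] dup → fast++
(s=3,f=7) a[fast]=4≠a[slow]=3 write a[4]=4 → slow++,fast++
(s=4,f=8) a[fast]=6≠a[slow]=4 write a[5]=6 → slow++,fast++
(s=5,f=9) a[fast]=7≠a[slow]=6 write a[6]=7 → slow++,fast++
(s=6,f=10) a[fast]=8≠a[slow]=7 write a[7]=8 → slow++,fast++
(s=7,f=11) a[fast]=8=a[slow] dup → fast++
(s=7,f=12) a[fast]=10≠a[slow]=8 write a[8]=10 → slow++,fast++
(s=8,f=13) a[fast]=12≠a[slow]=10 write a[9]=12 → slow++,fast++
(s=9,f=14) a[fast]=13≠a[slow]=12 write a[10]=13 → slow++,fast++

length 10; prefix = [1, 2, 3, 4, 6, 7, 8, 10, 12, 13]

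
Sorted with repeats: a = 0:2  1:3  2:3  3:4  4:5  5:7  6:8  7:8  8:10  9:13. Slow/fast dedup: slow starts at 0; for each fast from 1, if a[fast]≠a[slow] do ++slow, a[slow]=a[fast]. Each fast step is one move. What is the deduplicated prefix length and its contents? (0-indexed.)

slow=0 fast=1: a[fast]=3≠a[slow]=2 write a[1]=3, slow++,fast++
slow=1 fast=2: a[fast]=3=a[slow] dup, fast++
slow=1 fast=3: a[fast]=4≠a[slow]=3 write a[2]=4, slow++,fast++
slow=2 fast=4: a[fast]=5≠a[slow]=4 write a[3]=5, slow++,fast++
slow=3 fast=5: a[fast]=7≠a[slow]=5 write a[4]=7, slow++,fast++
slow=4 fast=6: a[fast]=8≠a[slow]=7 write a[5]=8, slow++,fast++
slow=5 fast=7: a[fast]=8=a[slow] dup, fast++
slow=5 fast=8: a[fast]=10≠a[slow]=8 write a[6]=10, slow++,fast++
slow=6 fast=9: a[fast]=13≠a[slow]=10 write a[7]=13, slow++,fast++

length 8; prefix = [2, 3, 4, 5, 7, 8, 10, 13]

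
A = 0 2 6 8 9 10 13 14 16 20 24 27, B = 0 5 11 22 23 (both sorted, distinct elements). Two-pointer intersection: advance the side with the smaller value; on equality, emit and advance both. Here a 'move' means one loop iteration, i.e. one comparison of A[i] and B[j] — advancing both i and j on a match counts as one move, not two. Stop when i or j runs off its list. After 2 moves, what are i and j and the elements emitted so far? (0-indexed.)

i=2, j=1, emitted=[0]

i=0 j=0: 0==0 emit, i++,j++
i=1 j=1: 2<5, i++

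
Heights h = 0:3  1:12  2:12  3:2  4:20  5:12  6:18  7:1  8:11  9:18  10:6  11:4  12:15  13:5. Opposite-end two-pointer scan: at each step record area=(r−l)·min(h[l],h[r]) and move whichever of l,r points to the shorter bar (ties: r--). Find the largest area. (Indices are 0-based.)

l=0 r=13: min(3,5)*13=39 best=39 *, l++
l=1 r=13: min(12,5)*12=60 best=60 *, r--
l=1 r=12: min(12,15)*11=132 best=132 *, l++
l=2 r=12: min(12,15)*10=120 best=132, l++
l=3 r=12: min(2,15)*9=18 best=132, l++
l=4 r=12: min(20,15)*8=120 best=132, r--
l=4 r=11: min(20,4)*7=28 best=132, r--
l=4 r=10: min(20,6)*6=36 best=132, r--
l=4 r=9: min(20,18)*5=90 best=132, r--
l=4 r=8: min(20,11)*4=44 best=132, r--
l=4 r=7: min(20,1)*3=3 best=132, r--
l=4 r=6: min(20,18)*2=36 best=132, r--
l=4 r=5: min(20,12)*1=12 best=132, r--

max area = 132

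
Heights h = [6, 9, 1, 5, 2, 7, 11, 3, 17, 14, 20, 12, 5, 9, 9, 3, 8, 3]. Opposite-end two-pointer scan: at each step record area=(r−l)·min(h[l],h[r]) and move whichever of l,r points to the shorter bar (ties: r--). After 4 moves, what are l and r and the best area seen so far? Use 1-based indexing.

l=2, r=15, best area=120

l=1 r=18: min(6,3)*17=51 best=51 *, r--
l=1 r=17: min(6,8)*16=96 best=96 *, l++
l=2 r=17: min(9,8)*15=120 best=120 *, r--
l=2 r=16: min(9,3)*14=42 best=120, r--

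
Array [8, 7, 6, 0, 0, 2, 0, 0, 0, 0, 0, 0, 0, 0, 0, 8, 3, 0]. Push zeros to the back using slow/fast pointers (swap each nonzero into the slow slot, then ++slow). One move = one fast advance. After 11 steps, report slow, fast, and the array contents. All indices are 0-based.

slow=4, fast=11, a=[8, 7, 6, 2, 0, 0, 0, 0, 0, 0, 0, 0, 0, 0, 0, 8, 3, 0]

(s=0,f=0) a[fast]=8≠0 swap→a[0]=8 → slow++,fast++
(s=1,f=1) a[fast]=7≠0 swap→a[1]=7 → slow++,fast++
(s=2,f=2) a[fast]=6≠0 swap→a[2]=6 → slow++,fast++
(s=3,f=3) a[fast]=0 → fast++
(s=3,f=4) a[fast]=0 → fast++
(s=3,f=5) a[fast]=2≠0 swap→a[3]=2 → slow++,fast++
(s=4,f=6) a[fast]=0 → fast++
(s=4,f=7) a[fast]=0 → fast++
(s=4,f=8) a[fast]=0 → fast++
(s=4,f=9) a[fast]=0 → fast++
(s=4,f=10) a[fast]=0 → fast++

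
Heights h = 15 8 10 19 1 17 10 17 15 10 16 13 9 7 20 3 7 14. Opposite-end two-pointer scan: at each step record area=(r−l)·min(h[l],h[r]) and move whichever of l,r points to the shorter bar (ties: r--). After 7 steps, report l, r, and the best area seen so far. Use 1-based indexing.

[1,18] min(15,14)*17=238 best=238 * → r--
[1,17] min(15,7)*16=112 best=238 → r--
[1,16] min(15,3)*15=45 best=238 → r--
[1,15] min(15,20)*14=210 best=238 → l++
[2,15] min(8,20)*13=104 best=238 → l++
[3,15] min(10,20)*12=120 best=238 → l++
[4,15] min(19,20)*11=209 best=238 → l++

l=5, r=15, best area=238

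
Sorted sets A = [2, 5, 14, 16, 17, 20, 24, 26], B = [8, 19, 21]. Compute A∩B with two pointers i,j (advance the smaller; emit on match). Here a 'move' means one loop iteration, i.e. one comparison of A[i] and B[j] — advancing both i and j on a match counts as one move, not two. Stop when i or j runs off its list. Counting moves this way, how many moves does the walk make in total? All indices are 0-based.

9 moves

[i=0,j=0] 2<8 → i++
[i=1,j=0] 5<8 → i++
[i=2,j=0] 14>8 → j++
[i=2,j=1] 14<19 → i++
[i=3,j=1] 16<19 → i++
[i=4,j=1] 17<19 → i++
[i=5,j=1] 20>19 → j++
[i=5,j=2] 20<21 → i++
[i=6,j=2] 24>21 → j++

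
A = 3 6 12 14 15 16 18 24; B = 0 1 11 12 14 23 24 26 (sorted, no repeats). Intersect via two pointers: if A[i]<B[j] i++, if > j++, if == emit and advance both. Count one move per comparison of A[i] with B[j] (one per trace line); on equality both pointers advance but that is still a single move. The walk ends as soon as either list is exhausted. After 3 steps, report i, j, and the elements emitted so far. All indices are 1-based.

[i=1,j=1] 3>0 → j++
[i=1,j=2] 3>1 → j++
[i=1,j=3] 3<11 → i++

i=2, j=3, emitted=[]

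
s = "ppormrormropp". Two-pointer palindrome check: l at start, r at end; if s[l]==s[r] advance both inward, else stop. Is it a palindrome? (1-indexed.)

l=1 r=13: 'p'=='p', l++,r--
l=2 r=12: 'p'=='p', l++,r--
l=3 r=11: 'o'=='o', l++,r--
l=4 r=10: 'r'=='r', l++,r--
l=5 r=9: 'm'=='m', l++,r--
l=6 r=8: 'r'=='r', l++,r--

palindrome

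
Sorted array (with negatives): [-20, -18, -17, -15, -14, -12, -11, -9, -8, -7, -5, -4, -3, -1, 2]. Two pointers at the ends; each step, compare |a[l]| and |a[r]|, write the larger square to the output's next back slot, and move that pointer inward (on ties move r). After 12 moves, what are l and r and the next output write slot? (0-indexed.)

[0,14] |-20|>|2| out[14]=400 → l++
[1,14] |-18|>|2| out[13]=324 → l++
[2,14] |-17|>|2| out[12]=289 → l++
[3,14] |-15|>|2| out[11]=225 → l++
[4,14] |-14|>|2| out[10]=196 → l++
[5,14] |-12|>|2| out[9]=144 → l++
[6,14] |-11|>|2| out[8]=121 → l++
[7,14] |-9|>|2| out[7]=81 → l++
[8,14] |-8|>|2| out[6]=64 → l++
[9,14] |-7|>|2| out[5]=49 → l++
[10,14] |-5|>|2| out[4]=25 → l++
[11,14] |-4|>|2| out[3]=16 → l++

l=12, r=14, next write slot=2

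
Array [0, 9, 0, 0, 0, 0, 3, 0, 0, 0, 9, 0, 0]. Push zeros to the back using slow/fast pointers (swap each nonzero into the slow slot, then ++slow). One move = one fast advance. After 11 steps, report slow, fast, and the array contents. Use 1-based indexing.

slow=1 fast=1: a[fast]=0, fast++
slow=1 fast=2: a[fast]=9≠0 swap→a[1]=9, slow++,fast++
slow=2 fast=3: a[fast]=0, fast++
slow=2 fast=4: a[fast]=0, fast++
slow=2 fast=5: a[fast]=0, fast++
slow=2 fast=6: a[fast]=0, fast++
slow=2 fast=7: a[fast]=3≠0 swap→a[2]=3, slow++,fast++
slow=3 fast=8: a[fast]=0, fast++
slow=3 fast=9: a[fast]=0, fast++
slow=3 fast=10: a[fast]=0, fast++
slow=3 fast=11: a[fast]=9≠0 swap→a[3]=9, slow++,fast++

slow=4, fast=12, a=[9, 3, 9, 0, 0, 0, 0, 0, 0, 0, 0, 0, 0]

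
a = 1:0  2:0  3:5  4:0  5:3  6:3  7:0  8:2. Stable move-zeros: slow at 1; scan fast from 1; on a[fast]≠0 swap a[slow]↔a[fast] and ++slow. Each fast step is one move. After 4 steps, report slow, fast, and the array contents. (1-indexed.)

slow=2, fast=5, a=[5, 0, 0, 0, 3, 3, 0, 2]

(s=1,f=1) a[fast]=0 → fast++
(s=1,f=2) a[fast]=0 → fast++
(s=1,f=3) a[fast]=5≠0 swap→a[1]=5 → slow++,fast++
(s=2,f=4) a[fast]=0 → fast++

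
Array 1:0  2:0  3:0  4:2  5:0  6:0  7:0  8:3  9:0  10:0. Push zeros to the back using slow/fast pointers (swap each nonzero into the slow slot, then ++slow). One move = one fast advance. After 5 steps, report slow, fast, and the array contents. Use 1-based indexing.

slow=2, fast=6, a=[2, 0, 0, 0, 0, 0, 0, 3, 0, 0]

slow=1 fast=1: a[fast]=0, fast++
slow=1 fast=2: a[fast]=0, fast++
slow=1 fast=3: a[fast]=0, fast++
slow=1 fast=4: a[fast]=2≠0 swap→a[1]=2, slow++,fast++
slow=2 fast=5: a[fast]=0, fast++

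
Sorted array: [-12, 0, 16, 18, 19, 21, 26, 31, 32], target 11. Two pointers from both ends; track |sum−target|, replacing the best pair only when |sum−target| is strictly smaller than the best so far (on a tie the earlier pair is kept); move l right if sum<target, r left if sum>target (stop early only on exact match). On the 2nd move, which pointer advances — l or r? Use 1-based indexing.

l=1 r=9: -12+32=20 d=9 *, r--
l=1 r=8: -12+31=19 d=8 *, r--

r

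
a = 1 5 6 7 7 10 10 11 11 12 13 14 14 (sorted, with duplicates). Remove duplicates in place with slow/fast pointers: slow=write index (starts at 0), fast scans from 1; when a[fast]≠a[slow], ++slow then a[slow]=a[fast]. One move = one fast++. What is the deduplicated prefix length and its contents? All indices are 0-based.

length 9; prefix = [1, 5, 6, 7, 10, 11, 12, 13, 14]

slow=0 fast=1: a[fast]=5≠a[slow]=1 write a[1]=5, slow++,fast++
slow=1 fast=2: a[fast]=6≠a[slow]=5 write a[2]=6, slow++,fast++
slow=2 fast=3: a[fast]=7≠a[slow]=6 write a[3]=7, slow++,fast++
slow=3 fast=4: a[fast]=7=a[slow] dup, fast++
slow=3 fast=5: a[fast]=10≠a[slow]=7 write a[4]=10, slow++,fast++
slow=4 fast=6: a[fast]=10=a[slow] dup, fast++
slow=4 fast=7: a[fast]=11≠a[slow]=10 write a[5]=11, slow++,fast++
slow=5 fast=8: a[fast]=11=a[slow] dup, fast++
slow=5 fast=9: a[fast]=12≠a[slow]=11 write a[6]=12, slow++,fast++
slow=6 fast=10: a[fast]=13≠a[slow]=12 write a[7]=13, slow++,fast++
slow=7 fast=11: a[fast]=14≠a[slow]=13 write a[8]=14, slow++,fast++
slow=8 fast=12: a[fast]=14=a[slow] dup, fast++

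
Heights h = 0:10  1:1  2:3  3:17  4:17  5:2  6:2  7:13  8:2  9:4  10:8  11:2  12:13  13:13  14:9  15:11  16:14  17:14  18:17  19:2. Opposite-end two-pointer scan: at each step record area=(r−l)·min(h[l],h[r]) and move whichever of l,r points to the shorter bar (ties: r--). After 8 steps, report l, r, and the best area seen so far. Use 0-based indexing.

l=3, r=14, best area=255

[0,19] min(10,2)*19=38 best=38 * → r--
[0,18] min(10,17)*18=180 best=180 * → l++
[1,18] min(1,17)*17=17 best=180 → l++
[2,18] min(3,17)*16=48 best=180 → l++
[3,18] min(17,17)*15=255 best=255 * → r--
[3,17] min(17,14)*14=196 best=255 → r--
[3,16] min(17,14)*13=182 best=255 → r--
[3,15] min(17,11)*12=132 best=255 → r--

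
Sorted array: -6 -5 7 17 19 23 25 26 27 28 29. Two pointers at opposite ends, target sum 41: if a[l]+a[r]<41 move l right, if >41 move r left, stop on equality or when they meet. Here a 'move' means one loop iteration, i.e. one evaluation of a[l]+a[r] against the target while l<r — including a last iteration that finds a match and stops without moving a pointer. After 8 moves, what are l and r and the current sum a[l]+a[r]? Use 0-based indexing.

l=3, r=5, sum=40

[0,10] -6+29=23 <41 → l++
[1,10] -5+29=24 <41 → l++
[2,10] 7+29=36 <41 → l++
[3,10] 17+29=46 >41 → r--
[3,9] 17+28=45 >41 → r--
[3,8] 17+27=44 >41 → r--
[3,7] 17+26=43 >41 → r--
[3,6] 17+25=42 >41 → r--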